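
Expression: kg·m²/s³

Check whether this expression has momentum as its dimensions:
No

The expression kg·m²/s³ has dimensions [L^2 M T^-3], but momentum has dimensions [L M T^-1].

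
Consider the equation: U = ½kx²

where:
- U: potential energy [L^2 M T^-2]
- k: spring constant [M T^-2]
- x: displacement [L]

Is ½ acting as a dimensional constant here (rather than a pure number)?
No

U has dimensions [L^2 M T^-2] and kx² already has dimensions [L^2 M T^-2], so the equation balances without ½ contributing any dimensions. ½ is a pure (dimensionless) number; changing or removing it would not affect dimensional consistency.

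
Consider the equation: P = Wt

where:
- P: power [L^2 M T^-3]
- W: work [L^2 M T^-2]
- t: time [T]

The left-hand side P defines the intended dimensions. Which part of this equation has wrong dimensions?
The right-hand side term Wt

P has dimensions [L^2 M T^-3], but Wt has dimensions [L^2 M T^-1], so the term Wt is dimensionally wrong for P.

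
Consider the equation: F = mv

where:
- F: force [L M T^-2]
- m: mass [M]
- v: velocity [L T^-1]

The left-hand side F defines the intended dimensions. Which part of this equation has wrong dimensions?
The right-hand side term mv

F has dimensions [L M T^-2], but mv has dimensions [L M T^-1], so the term mv is dimensionally wrong for F.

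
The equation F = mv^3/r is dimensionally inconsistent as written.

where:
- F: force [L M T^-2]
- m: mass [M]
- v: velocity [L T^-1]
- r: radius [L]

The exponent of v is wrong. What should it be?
The exponent of v should be 2: F = mv^2/r

The LHS F has dimensions [L M T^-2]; v has dimensions [L T^-1].
As written, the RHS mv^3/r (exponent 3 on v) has dimensions [L^2 M T^-3], which does not match.
With exponent 2, the RHS mv^2/r has dimensions [L M T^-2], matching the LHS.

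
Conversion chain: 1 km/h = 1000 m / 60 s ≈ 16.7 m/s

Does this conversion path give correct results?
The chain is incorrect (it contains an error).

Incorrect: 1 h = 3600 s, not 60 s (1 km/h ≈ 0.278 m/s)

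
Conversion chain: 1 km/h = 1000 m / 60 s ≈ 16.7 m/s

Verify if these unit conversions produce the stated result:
The chain is incorrect (it contains an error).

Incorrect: 1 h = 3600 s, not 60 s (1 km/h ≈ 0.278 m/s)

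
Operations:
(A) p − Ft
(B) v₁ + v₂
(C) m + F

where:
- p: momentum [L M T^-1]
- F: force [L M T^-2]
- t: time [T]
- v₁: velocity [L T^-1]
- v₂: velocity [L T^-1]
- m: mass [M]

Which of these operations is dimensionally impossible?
(C) m + F

(A) p − Ft: p [L M T^-1] and Ft [L M T^-1] — same dimensions ✓
(B) v₁ + v₂: v₁ [L T^-1] and v₂ [L T^-1] — same dimensions ✓
(C) m + F: m [M] and F [L M T^-2] — different dimensions cannot be added/subtracted ✗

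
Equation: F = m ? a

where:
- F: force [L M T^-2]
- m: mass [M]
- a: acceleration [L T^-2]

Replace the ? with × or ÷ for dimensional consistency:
multiplication (×): F = m × a

F [L M T^-2]; m [M]; a [L T^-2].
m × a → [L M T^-2] ✓
m ÷ a → [L^-1 M T^2] ✗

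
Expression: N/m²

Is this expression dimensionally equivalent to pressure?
Yes

The expression N/m² has dimensions [L^-1 M T^-2], which is exactly pressure [L^-1 M T^-2].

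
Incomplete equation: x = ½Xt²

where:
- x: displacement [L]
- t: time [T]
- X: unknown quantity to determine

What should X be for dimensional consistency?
X = a (acceleration), dimensions [L T^-2]

x has dimensions [L]; the rest of the RHS (½ t²) has dimensions [T^2].
So X must have dimensions [L T^-2] — X = a (acceleration).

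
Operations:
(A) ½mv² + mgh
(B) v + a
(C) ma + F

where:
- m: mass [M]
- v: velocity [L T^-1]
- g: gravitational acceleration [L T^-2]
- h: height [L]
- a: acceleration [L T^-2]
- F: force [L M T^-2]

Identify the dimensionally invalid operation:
(B) v + a

(A) ½mv² + mgh: ½mv² [L^2 M T^-2] and mgh [L^2 M T^-2] — same dimensions ✓
(B) v + a: v [L T^-1] and a [L T^-2] — different dimensions cannot be added/subtracted ✗
(C) ma + F: ma [L M T^-2] and F [L M T^-2] — same dimensions ✓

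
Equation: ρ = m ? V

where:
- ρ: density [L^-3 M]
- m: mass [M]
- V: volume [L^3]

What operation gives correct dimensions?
division (÷): ρ = m ÷ V

ρ [L^-3 M]; m [M]; V [L^3].
m × V → [L^3 M] ✗
m ÷ V → [L^-3 M] ✓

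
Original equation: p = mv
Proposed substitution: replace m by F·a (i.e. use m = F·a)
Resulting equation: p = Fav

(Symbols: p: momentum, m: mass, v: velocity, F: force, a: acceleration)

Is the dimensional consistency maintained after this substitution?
No

[m] = [M] and [F·a] = [L^2 M T^-4]. These differ, so the substitution replaces a quantity by one of different dimensions and the result p = Fav has LHS [L M T^-1] vs RHS [L^3 M T^-5] — inconsistent.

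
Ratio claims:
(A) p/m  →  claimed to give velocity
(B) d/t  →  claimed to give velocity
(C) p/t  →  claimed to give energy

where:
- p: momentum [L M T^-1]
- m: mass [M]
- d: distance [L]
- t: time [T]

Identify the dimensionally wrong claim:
(C) p/t does not give energy

(A) p/m: [L T^-1] = velocity [L T^-1] ✓
(B) d/t: [L T^-1] = velocity [L T^-1] ✓
(C) p/t: [L M T^-2] ≠ energy [L^2 M T^-2] ✗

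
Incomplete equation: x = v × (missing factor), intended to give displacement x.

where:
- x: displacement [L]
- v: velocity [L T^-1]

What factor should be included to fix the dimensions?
t (time), dimensions [T]

x has dimensions [L] and v has dimensions [L T^-1].
The missing factor must have dimensions [L] / [L T^-1] = [T], i.e. time (t).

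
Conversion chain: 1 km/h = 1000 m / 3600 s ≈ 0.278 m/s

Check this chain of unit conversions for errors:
The chain is correct (no errors).

Correct: 1 km = 1000 m, 1 h = 3600 s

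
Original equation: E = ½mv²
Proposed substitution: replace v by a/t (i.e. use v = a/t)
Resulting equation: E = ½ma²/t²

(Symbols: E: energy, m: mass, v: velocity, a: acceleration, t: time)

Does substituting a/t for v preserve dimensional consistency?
No

[v] = [L T^-1] and [a/t] = [L T^-3]. These differ, so the substitution replaces a quantity by one of different dimensions and the result E = ½ma²/t² has LHS [L^2 M T^-2] vs RHS [L^2 M T^-6] — inconsistent.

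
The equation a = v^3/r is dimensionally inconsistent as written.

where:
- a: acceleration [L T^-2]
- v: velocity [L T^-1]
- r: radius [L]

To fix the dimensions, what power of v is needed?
The exponent of v should be 2: a = v^2/r

The LHS a has dimensions [L T^-2]; v has dimensions [L T^-1].
As written, the RHS v^3/r (exponent 3 on v) has dimensions [L^2 T^-3], which does not match.
With exponent 2, the RHS v^2/r has dimensions [L T^-2], matching the LHS.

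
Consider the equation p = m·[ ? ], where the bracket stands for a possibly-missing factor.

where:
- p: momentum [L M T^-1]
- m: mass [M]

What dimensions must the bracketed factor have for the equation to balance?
[L T^-1] — velocity (e.g. v)

p has dimensions [L M T^-1]; m has dimensions [M].
The bracketed factor must supply [L M T^-1] / [M] = [L T^-1].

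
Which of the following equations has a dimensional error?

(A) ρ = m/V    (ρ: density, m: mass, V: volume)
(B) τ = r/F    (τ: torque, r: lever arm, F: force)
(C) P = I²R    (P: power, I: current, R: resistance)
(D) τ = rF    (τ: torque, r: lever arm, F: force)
(B) τ = r/F

The equation (B) τ = r/F is dimensionally incorrect.

LHS (τ): [L^2 M T^-2]
RHS (r/F): [M^-1 T^2] ✗

The dimensions do not match. The other three equations balance.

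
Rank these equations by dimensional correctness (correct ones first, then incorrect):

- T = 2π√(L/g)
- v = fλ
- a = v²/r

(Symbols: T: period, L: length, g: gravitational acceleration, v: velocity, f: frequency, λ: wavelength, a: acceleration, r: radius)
Dimensionally correct: T = 2π√(L/g), v = fλ, a = v²/r
Dimensionally incorrect: none
Ordered (correct first, then incorrect): T = 2π√(L/g), v = fλ, a = v²/r

- T = 2π√(L/g): LHS [T], RHS [T] → correct ✓
- v = fλ: LHS [L T^-1], RHS [L T^-1] → correct ✓
- a = v²/r: LHS [L T^-2], RHS [L T^-2] → correct ✓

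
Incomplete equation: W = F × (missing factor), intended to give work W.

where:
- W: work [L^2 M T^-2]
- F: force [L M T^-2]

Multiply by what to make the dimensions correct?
d (distance), dimensions [L]

W has dimensions [L^2 M T^-2] and F has dimensions [L M T^-2].
The missing factor must have dimensions [L^2 M T^-2] / [L M T^-2] = [L], i.e. distance (d).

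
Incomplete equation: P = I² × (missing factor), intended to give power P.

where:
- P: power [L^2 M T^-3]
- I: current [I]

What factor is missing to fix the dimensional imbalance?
R (resistance), dimensions [I^-2 L^2 M T^-3]

P has dimensions [L^2 M T^-3] and I² has dimensions [I^2].
The missing factor must have dimensions [L^2 M T^-3] / [I^2] = [I^-2 L^2 M T^-3], i.e. resistance (R).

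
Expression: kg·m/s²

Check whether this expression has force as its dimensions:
Yes

The expression kg·m/s² has dimensions [L M T^-2], which is exactly force [L M T^-2].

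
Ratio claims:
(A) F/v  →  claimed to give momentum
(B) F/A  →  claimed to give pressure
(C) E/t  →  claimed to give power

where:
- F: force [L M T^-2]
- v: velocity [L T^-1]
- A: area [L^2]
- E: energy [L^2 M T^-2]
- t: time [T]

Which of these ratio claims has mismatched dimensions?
(A) F/v does not give momentum

(A) F/v: [M T^-1] ≠ momentum [L M T^-1] ✗
(B) F/A: [L^-1 M T^-2] = pressure [L^-1 M T^-2] ✓
(C) E/t: [L^2 M T^-3] = power [L^2 M T^-3] ✓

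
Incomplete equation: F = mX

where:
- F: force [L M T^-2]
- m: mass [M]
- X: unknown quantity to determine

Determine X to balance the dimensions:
X = a (acceleration), dimensions [L T^-2]

F has dimensions [L M T^-2]; the rest of the RHS (m) has dimensions [M].
So X must have dimensions [L T^-2] — X = a (acceleration).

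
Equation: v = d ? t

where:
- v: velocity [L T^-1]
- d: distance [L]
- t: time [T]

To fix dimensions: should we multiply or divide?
division (÷): v = d ÷ t

v [L T^-1]; d [L]; t [T].
d × t → [L T] ✗
d ÷ t → [L T^-1] ✓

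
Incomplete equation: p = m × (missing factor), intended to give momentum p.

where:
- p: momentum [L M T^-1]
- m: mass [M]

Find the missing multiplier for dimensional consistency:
v (velocity), dimensions [L T^-1]

p has dimensions [L M T^-1] and m has dimensions [M].
The missing factor must have dimensions [L M T^-1] / [M] = [L T^-1], i.e. velocity (v).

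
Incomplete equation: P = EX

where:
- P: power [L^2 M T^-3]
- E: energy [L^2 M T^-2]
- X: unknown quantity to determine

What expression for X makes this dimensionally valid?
X = f (inverse time / frequency (1/t)), dimensions [T^-1]

P has dimensions [L^2 M T^-3]; the rest of the RHS (E) has dimensions [L^2 M T^-2].
So X must have dimensions [T^-1] — X = f (inverse time / frequency (1/t)).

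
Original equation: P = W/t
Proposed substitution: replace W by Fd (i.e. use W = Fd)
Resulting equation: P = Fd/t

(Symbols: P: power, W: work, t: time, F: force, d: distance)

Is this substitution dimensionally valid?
Yes

[W] = [L^2 M T^-2] and [Fd] = [L^2 M T^-2]. These match, so the substitution replaces a quantity by one of the same dimensions and the result P = Fd/t has LHS [L^2 M T^-3] vs RHS [L^2 M T^-3] — still consistent.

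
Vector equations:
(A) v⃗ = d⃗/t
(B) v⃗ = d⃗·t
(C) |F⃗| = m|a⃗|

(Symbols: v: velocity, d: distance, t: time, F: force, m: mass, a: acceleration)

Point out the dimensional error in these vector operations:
(B) v⃗ = d⃗·t

(A) v⃗ = d⃗/t: LHS [L T^-1], RHS [L T^-1] ✓ — displacement (vector) divided by time (scalar)
(B) v⃗ = d⃗·t: LHS [L T^-1], RHS [L T] ✗ — velocity is displacement per time; should be d⃗/t
(C) |F⃗| = m|a⃗|: LHS [L M T^-2], RHS [L M T^-2] ✓ — magnitudes of vectors are scalars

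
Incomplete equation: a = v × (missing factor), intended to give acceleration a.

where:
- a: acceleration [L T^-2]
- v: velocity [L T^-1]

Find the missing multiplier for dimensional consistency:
1/t (inverse time), dimensions [T^-1]

a has dimensions [L T^-2] and v has dimensions [L T^-1].
The missing factor must have dimensions [L T^-2] / [L T^-1] = [T^-1], i.e. inverse time (1/t).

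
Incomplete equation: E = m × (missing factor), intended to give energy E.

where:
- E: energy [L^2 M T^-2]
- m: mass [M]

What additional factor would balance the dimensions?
v² (velocity squared), dimensions [L^2 T^-2]

E has dimensions [L^2 M T^-2] and m has dimensions [M].
The missing factor must have dimensions [L^2 M T^-2] / [M] = [L^2 T^-2], i.e. velocity squared (v²).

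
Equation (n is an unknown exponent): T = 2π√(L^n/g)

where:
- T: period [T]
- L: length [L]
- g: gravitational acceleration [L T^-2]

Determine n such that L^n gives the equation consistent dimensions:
n = 1

T has dimensions [T]; L has dimensions [L].
With n = 1: 2π√(L^1/g) has dimensions [T], matching the LHS ✓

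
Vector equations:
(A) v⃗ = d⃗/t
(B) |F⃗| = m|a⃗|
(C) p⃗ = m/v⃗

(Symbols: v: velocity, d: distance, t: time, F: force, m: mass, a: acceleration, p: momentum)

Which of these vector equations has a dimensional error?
(C) p⃗ = m/v⃗

(A) v⃗ = d⃗/t: LHS [L T^-1], RHS [L T^-1] ✓ — displacement (vector) divided by time (scalar)
(B) |F⃗| = m|a⃗|: LHS [L M T^-2], RHS [L M T^-2] ✓ — magnitudes of vectors are scalars
(C) p⃗ = m/v⃗: LHS [L M T^-1], RHS [L^-1 M T] ✗ — momentum is mass times velocity; should be mv⃗ (and division by a vector is undefined)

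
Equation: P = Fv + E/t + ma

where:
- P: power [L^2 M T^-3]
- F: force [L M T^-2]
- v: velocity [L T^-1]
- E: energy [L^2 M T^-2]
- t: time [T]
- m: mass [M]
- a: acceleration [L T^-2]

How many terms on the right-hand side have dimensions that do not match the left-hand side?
1

LHS P: [L^2 M T^-3]
- Fv: [L^2 M T^-3] ✓
- E/t: [L^2 M T^-3] ✓
- ma: [L M T^-2] ✗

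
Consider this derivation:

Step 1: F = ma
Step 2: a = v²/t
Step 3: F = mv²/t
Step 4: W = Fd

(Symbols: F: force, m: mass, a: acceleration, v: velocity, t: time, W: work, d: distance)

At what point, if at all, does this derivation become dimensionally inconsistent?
Step 2

Step 1: F = ma → LHS [L M T^-2], RHS [L M T^-2] ✓
Step 2: a = v²/t → LHS [L T^-2], RHS [L^2 T^-3] ✗

The first dimensional inconsistency appears in step 2: a = v²/t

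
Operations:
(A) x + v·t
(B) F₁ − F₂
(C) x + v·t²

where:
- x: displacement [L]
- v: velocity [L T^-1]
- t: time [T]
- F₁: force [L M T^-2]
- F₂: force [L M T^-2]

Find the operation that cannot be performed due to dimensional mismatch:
(C) x + v·t²

(A) x + v·t: x [L] and v·t [L] — same dimensions ✓
(B) F₁ − F₂: F₁ [L M T^-2] and F₂ [L M T^-2] — same dimensions ✓
(C) x + v·t²: x [L] and v·t² [L T] — different dimensions cannot be added/subtracted ✗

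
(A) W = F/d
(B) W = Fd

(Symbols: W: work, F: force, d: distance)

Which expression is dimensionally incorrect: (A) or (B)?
(A)

(A) W = F/d: LHS [L^2 M T^-2], RHS [M T^-2] ✗
(B) W = Fd: LHS [L^2 M T^-2], RHS [L^2 M T^-2] ✓

Expression (A) W = F/d is dimensionally incorrect.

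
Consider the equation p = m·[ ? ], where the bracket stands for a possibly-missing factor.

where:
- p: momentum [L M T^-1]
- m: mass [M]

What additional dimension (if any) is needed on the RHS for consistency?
[L T^-1] — velocity (e.g. v)

p has dimensions [L M T^-1]; m has dimensions [M].
The bracketed factor must supply [L M T^-1] / [M] = [L T^-1].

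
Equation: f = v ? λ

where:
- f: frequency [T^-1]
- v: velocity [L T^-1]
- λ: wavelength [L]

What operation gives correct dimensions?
division (÷): f = v ÷ λ

f [T^-1]; v [L T^-1]; λ [L].
v × λ → [L^2 T^-1] ✗
v ÷ λ → [T^-1] ✓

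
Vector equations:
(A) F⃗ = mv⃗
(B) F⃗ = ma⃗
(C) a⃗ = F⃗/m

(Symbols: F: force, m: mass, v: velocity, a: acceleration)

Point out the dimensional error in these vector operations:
(A) F⃗ = mv⃗

(A) F⃗ = mv⃗: LHS [L M T^-2], RHS [L M T^-1] ✗ — mass times velocity is momentum, not force; should be ma⃗
(B) F⃗ = ma⃗: LHS [L M T^-2], RHS [L M T^-2] ✓ — Force and acceleration are vectors, mass is a scalar
(C) a⃗ = F⃗/m: LHS [L T^-2], RHS [L T^-2] ✓ — force (vector) divided by mass (scalar)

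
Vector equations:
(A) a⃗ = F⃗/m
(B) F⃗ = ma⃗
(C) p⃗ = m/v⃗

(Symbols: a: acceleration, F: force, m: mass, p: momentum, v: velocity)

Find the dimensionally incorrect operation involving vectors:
(C) p⃗ = m/v⃗

(A) a⃗ = F⃗/m: LHS [L T^-2], RHS [L T^-2] ✓ — force (vector) divided by mass (scalar)
(B) F⃗ = ma⃗: LHS [L M T^-2], RHS [L M T^-2] ✓ — Force and acceleration are vectors, mass is a scalar
(C) p⃗ = m/v⃗: LHS [L M T^-1], RHS [L^-1 M T] ✗ — momentum is mass times velocity; should be mv⃗ (and division by a vector is undefined)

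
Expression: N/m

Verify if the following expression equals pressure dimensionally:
No

The expression N/m has dimensions [M T^-2], but pressure has dimensions [L^-1 M T^-2].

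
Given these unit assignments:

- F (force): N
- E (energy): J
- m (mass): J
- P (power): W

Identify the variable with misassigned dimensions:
m

The variable m (mass) should have units kg, not J.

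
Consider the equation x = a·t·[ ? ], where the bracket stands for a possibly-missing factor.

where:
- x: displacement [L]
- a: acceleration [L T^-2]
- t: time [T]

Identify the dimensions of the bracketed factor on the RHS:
[T] — time (e.g. t)

x has dimensions [L]; a·t has dimensions [L T^-1].
The bracketed factor must supply [L] / [L T^-1] = [T].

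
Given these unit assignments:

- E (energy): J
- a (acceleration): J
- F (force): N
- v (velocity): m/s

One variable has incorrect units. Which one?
a

The variable a (acceleration) should have units m/s², not J.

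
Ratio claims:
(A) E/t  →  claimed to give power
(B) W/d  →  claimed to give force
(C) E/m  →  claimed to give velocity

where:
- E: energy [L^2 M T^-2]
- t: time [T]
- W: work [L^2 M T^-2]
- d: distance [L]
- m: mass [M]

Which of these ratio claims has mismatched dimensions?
(C) E/m does not give velocity

(A) E/t: [L^2 M T^-3] = power [L^2 M T^-3] ✓
(B) W/d: [L M T^-2] = force [L M T^-2] ✓
(C) E/m: [L^2 T^-2] ≠ velocity [L T^-1] ✗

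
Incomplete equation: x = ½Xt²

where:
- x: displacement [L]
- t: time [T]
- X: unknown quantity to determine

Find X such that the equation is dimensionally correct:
X = a (acceleration), dimensions [L T^-2]

x has dimensions [L]; the rest of the RHS (½ t²) has dimensions [T^2].
So X must have dimensions [L T^-2] — X = a (acceleration).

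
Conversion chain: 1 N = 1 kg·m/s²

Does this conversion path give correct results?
The chain is correct (no errors).

Correct: Newton is defined as kg·m/s²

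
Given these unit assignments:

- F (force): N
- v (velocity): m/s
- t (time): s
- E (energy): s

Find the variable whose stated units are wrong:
E

The variable E (energy) should have units J, not s.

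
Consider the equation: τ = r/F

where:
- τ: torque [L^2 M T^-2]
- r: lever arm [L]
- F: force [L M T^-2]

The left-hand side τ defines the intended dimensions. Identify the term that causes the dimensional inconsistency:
The right-hand side term r/F

τ has dimensions [L^2 M T^-2], but r/F has dimensions [M^-1 T^2], so the term r/F is dimensionally wrong for τ.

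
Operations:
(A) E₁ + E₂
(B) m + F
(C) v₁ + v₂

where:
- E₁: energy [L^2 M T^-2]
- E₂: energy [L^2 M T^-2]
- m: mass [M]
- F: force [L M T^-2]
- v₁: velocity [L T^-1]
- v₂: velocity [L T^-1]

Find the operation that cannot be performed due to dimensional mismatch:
(B) m + F

(A) E₁ + E₂: E₁ [L^2 M T^-2] and E₂ [L^2 M T^-2] — same dimensions ✓
(B) m + F: m [M] and F [L M T^-2] — different dimensions cannot be added/subtracted ✗
(C) v₁ + v₂: v₁ [L T^-1] and v₂ [L T^-1] — same dimensions ✓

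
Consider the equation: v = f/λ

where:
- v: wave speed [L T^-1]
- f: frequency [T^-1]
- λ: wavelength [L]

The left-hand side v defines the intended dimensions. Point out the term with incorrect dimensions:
The right-hand side term f/λ

v has dimensions [L T^-1], but f/λ has dimensions [L^-1 T^-1], so the term f/λ is dimensionally wrong for v.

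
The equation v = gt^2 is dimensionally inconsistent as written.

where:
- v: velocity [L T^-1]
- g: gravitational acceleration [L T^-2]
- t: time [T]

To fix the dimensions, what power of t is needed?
The exponent of t should be 1: v = gt

The LHS v has dimensions [L T^-1]; t has dimensions [T].
As written, the RHS gt^2 (exponent 2 on t) has dimensions [L], which does not match.
With exponent 1, the RHS gt has dimensions [L T^-1], matching the LHS.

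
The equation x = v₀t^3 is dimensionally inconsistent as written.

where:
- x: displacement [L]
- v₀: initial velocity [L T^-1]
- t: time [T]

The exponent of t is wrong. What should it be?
The exponent of t should be 1: x = v₀t

The LHS x has dimensions [L]; t has dimensions [T].
As written, the RHS v₀t^3 (exponent 3 on t) has dimensions [L T^2], which does not match.
With exponent 1, the RHS v₀t has dimensions [L], matching the LHS.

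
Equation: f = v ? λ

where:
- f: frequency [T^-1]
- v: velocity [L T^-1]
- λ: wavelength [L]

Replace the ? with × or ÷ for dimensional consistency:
division (÷): f = v ÷ λ

f [T^-1]; v [L T^-1]; λ [L].
v × λ → [L^2 T^-1] ✗
v ÷ λ → [T^-1] ✓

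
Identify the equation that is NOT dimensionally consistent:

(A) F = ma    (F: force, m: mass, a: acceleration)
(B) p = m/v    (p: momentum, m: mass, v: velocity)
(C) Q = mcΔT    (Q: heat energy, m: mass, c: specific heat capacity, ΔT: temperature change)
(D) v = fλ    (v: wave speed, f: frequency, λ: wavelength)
(B) p = m/v

The equation (B) p = m/v is dimensionally incorrect.

LHS (p): [L M T^-1]
RHS (m/v): [L^-1 M T] ✗

The dimensions do not match. The other three equations balance.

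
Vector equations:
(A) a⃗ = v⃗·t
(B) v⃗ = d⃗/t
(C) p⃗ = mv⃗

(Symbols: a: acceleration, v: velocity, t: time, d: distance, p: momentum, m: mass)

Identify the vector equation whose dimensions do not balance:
(A) a⃗ = v⃗·t

(A) a⃗ = v⃗·t: LHS [L T^-2], RHS [L] ✗ — acceleration is velocity per time; should be v⃗/t
(B) v⃗ = d⃗/t: LHS [L T^-1], RHS [L T^-1] ✓ — displacement (vector) divided by time (scalar)
(C) p⃗ = mv⃗: LHS [L M T^-1], RHS [L M T^-1] ✓ — mass (scalar) times velocity (vector)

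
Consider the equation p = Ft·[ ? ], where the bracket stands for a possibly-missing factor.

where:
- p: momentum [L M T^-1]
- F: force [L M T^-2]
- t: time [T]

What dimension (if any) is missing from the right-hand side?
Nothing is missing — the bracketed factor must be dimensionless.

p has dimensions [L M T^-1] and Ft already has dimensions [L M T^-1], so p = Ft is dimensionally complete.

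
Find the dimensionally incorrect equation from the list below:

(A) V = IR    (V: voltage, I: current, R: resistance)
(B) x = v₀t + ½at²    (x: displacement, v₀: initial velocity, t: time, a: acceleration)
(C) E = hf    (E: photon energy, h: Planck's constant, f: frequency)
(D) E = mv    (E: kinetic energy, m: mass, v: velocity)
(D) E = mv

The equation (D) E = mv is dimensionally incorrect.

LHS (E): [L^2 M T^-2]
RHS (mv): [L M T^-1] ✗

The dimensions do not match. The other three equations balance.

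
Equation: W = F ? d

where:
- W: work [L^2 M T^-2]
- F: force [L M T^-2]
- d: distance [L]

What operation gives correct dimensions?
multiplication (×): W = F × d

W [L^2 M T^-2]; F [L M T^-2]; d [L].
F × d → [L^2 M T^-2] ✓
F ÷ d → [M T^-2] ✗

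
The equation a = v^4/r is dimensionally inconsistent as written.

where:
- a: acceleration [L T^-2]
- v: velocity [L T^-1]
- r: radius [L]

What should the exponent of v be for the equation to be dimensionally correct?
The exponent of v should be 2: a = v^2/r

The LHS a has dimensions [L T^-2]; v has dimensions [L T^-1].
As written, the RHS v^4/r (exponent 4 on v) has dimensions [L^3 T^-4], which does not match.
With exponent 2, the RHS v^2/r has dimensions [L T^-2], matching the LHS.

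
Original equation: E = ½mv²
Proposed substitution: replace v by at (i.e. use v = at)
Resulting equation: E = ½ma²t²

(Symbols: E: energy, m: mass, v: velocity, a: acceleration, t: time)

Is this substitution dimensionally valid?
Yes

[v] = [L T^-1] and [at] = [L T^-1]. These match, so the substitution replaces a quantity by one of the same dimensions and the result E = ½ma²t² has LHS [L^2 M T^-2] vs RHS [L^2 M T^-2] — still consistent.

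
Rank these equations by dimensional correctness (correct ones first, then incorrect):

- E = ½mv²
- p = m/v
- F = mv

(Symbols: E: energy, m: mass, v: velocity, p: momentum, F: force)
Dimensionally correct: E = ½mv²
Dimensionally incorrect: p = m/v, F = mv
Ordered (correct first, then incorrect): E = ½mv², p = m/v, F = mv

- E = ½mv²: LHS [L^2 M T^-2], RHS [L^2 M T^-2] → correct ✓
- p = m/v: LHS [L M T^-1], RHS [L^-1 M T] → incorrect ✗
- F = mv: LHS [L M T^-2], RHS [L M T^-1] → incorrect ✗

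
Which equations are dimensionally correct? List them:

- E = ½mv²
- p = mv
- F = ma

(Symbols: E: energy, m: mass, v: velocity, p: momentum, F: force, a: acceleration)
Dimensionally correct: E = ½mv², p = mv, F = ma
Dimensionally incorrect: none
Ordered (correct first, then incorrect): E = ½mv², p = mv, F = ma

- E = ½mv²: LHS [L^2 M T^-2], RHS [L^2 M T^-2] → correct ✓
- p = mv: LHS [L M T^-1], RHS [L M T^-1] → correct ✓
- F = ma: LHS [L M T^-2], RHS [L M T^-2] → correct ✓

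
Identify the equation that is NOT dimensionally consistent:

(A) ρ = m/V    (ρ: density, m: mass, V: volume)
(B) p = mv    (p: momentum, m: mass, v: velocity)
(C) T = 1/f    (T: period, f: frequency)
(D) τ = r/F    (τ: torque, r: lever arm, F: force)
(D) τ = r/F

The equation (D) τ = r/F is dimensionally incorrect.

LHS (τ): [L^2 M T^-2]
RHS (r/F): [M^-1 T^2] ✗

The dimensions do not match. The other three equations balance.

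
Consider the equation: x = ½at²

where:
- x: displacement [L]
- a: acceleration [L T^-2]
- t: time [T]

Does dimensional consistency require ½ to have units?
No

x has dimensions [L] and at² already has dimensions [L], so the equation balances without ½ contributing any dimensions. ½ is a pure (dimensionless) number; changing or removing it would not affect dimensional consistency.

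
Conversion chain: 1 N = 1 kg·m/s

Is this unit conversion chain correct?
The chain is incorrect (it contains an error).

Incorrect: Newton is kg·m/s², not kg·m/s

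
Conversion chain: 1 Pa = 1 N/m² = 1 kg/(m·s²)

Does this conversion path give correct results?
The chain is correct (no errors).

Correct: Pascal is Newton per square meter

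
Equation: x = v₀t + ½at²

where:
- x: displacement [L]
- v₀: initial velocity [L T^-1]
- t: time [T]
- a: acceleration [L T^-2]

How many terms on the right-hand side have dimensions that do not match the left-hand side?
0

LHS x: [L]
- v₀t: [L] ✓
- ½at²: [L] ✓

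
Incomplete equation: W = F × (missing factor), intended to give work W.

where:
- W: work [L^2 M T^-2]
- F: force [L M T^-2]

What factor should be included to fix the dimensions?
d (distance), dimensions [L]

W has dimensions [L^2 M T^-2] and F has dimensions [L M T^-2].
The missing factor must have dimensions [L^2 M T^-2] / [L M T^-2] = [L], i.e. distance (d).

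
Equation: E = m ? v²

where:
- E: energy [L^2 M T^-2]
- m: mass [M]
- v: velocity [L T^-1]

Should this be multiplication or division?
multiplication (×): E = m × v²

E [L^2 M T^-2]; m [M]; v² [L^2 T^-2].
m × v² → [L^2 M T^-2] ✓
m ÷ v² → [L^-2 M T^2] ✗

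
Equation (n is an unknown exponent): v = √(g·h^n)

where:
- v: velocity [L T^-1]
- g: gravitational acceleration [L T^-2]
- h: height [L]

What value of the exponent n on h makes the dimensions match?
n = 1

v has dimensions [L T^-1]; h has dimensions [L].
With n = 1: √(g·h^1) has dimensions [L T^-1], matching the LHS ✓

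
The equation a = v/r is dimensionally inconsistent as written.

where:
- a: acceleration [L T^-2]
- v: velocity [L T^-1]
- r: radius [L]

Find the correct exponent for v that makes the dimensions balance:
The exponent of v should be 2: a = v^2/r

The LHS a has dimensions [L T^-2]; v has dimensions [L T^-1].
As written, the RHS v/r (exponent 1 on v) has dimensions [T^-1], which does not match.
With exponent 2, the RHS v^2/r has dimensions [L T^-2], matching the LHS.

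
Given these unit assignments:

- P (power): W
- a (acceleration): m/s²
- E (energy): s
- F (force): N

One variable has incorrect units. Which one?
E

The variable E (energy) should have units J, not s.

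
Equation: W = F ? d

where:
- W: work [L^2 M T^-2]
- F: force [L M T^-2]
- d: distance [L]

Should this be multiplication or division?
multiplication (×): W = F × d

W [L^2 M T^-2]; F [L M T^-2]; d [L].
F × d → [L^2 M T^-2] ✓
F ÷ d → [M T^-2] ✗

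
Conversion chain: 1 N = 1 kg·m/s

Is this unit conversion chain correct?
The chain is incorrect (it contains an error).

Incorrect: Newton is kg·m/s², not kg·m/s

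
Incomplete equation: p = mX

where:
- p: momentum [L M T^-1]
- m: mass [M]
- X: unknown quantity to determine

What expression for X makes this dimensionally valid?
X = v (velocity), dimensions [L T^-1]

p has dimensions [L M T^-1]; the rest of the RHS (m) has dimensions [M].
So X must have dimensions [L T^-1] — X = v (velocity).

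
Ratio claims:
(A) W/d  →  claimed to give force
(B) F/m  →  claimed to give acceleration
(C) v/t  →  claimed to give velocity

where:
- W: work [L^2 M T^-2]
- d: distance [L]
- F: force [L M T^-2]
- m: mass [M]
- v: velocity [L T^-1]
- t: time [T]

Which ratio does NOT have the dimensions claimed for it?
(C) v/t does not give velocity

(A) W/d: [L M T^-2] = force [L M T^-2] ✓
(B) F/m: [L T^-2] = acceleration [L T^-2] ✓
(C) v/t: [L T^-2] ≠ velocity [L T^-1] ✗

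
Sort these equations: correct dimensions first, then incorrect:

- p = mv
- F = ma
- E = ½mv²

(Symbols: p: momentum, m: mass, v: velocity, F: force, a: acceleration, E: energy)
Dimensionally correct: p = mv, F = ma, E = ½mv²
Dimensionally incorrect: none
Ordered (correct first, then incorrect): p = mv, F = ma, E = ½mv²

- p = mv: LHS [L M T^-1], RHS [L M T^-1] → correct ✓
- F = ma: LHS [L M T^-2], RHS [L M T^-2] → correct ✓
- E = ½mv²: LHS [L^2 M T^-2], RHS [L^2 M T^-2] → correct ✓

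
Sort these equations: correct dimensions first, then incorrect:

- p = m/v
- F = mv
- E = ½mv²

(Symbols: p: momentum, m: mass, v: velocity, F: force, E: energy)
Dimensionally correct: E = ½mv²
Dimensionally incorrect: p = m/v, F = mv
Ordered (correct first, then incorrect): E = ½mv², p = m/v, F = mv

- p = m/v: LHS [L M T^-1], RHS [L^-1 M T] → incorrect ✗
- F = mv: LHS [L M T^-2], RHS [L M T^-1] → incorrect ✗
- E = ½mv²: LHS [L^2 M T^-2], RHS [L^2 M T^-2] → correct ✓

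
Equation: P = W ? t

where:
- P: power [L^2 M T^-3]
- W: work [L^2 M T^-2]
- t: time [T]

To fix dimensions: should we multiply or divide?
division (÷): P = W ÷ t

P [L^2 M T^-3]; W [L^2 M T^-2]; t [T].
W × t → [L^2 M T^-1] ✗
W ÷ t → [L^2 M T^-3] ✓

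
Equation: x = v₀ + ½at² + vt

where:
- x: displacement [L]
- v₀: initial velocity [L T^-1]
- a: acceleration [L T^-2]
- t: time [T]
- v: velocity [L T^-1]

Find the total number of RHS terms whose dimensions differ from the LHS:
1

LHS x: [L]
- v₀: [L T^-1] ✗
- ½at²: [L] ✓
- vt: [L] ✓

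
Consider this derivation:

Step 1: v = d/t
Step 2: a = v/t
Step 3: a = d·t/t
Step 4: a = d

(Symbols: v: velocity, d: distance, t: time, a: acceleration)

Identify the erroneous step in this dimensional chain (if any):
Step 3

Step 1: v = d/t → LHS [L T^-1], RHS [L T^-1] ✓
Step 2: a = v/t → LHS [L T^-2], RHS [L T^-2] ✓
Step 3: a = d·t/t → LHS [L T^-2], RHS [L] ✗

The first dimensional inconsistency appears in step 3: a = d·t/t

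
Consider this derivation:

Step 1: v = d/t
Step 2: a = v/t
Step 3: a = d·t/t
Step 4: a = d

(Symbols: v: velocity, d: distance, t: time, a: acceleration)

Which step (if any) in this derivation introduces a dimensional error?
Step 3

Step 1: v = d/t → LHS [L T^-1], RHS [L T^-1] ✓
Step 2: a = v/t → LHS [L T^-2], RHS [L T^-2] ✓
Step 3: a = d·t/t → LHS [L T^-2], RHS [L] ✗

The first dimensional inconsistency appears in step 3: a = d·t/t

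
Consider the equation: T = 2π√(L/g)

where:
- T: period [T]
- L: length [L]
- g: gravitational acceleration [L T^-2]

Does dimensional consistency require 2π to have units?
No

T has dimensions [T] and √(L/g) already has dimensions [T], so the equation balances without 2π contributing any dimensions. 2π is a pure (dimensionless) number; changing or removing it would not affect dimensional consistency.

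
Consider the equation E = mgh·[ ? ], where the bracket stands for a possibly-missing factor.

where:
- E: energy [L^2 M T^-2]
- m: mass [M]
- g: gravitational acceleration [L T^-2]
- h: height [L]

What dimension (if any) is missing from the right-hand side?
Nothing is missing — the bracketed factor must be dimensionless.

E has dimensions [L^2 M T^-2] and mgh already has dimensions [L^2 M T^-2], so E = mgh is dimensionally complete.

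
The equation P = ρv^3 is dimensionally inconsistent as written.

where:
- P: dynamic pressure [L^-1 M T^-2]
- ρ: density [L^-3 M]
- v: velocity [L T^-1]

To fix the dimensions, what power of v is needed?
The exponent of v should be 2: P = ρv^2

The LHS P has dimensions [L^-1 M T^-2]; v has dimensions [L T^-1].
As written, the RHS ρv^3 (exponent 3 on v) has dimensions [M T^-3], which does not match.
With exponent 2, the RHS ρv^2 has dimensions [L^-1 M T^-2], matching the LHS.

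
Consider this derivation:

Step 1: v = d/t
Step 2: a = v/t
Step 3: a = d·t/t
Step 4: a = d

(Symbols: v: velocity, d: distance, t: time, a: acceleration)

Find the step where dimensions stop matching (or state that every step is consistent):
Step 3

Step 1: v = d/t → LHS [L T^-1], RHS [L T^-1] ✓
Step 2: a = v/t → LHS [L T^-2], RHS [L T^-2] ✓
Step 3: a = d·t/t → LHS [L T^-2], RHS [L] ✗

The first dimensional inconsistency appears in step 3: a = d·t/t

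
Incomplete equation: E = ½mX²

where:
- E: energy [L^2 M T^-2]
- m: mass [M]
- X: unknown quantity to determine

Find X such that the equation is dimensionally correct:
X = v (velocity), dimensions [L T^-1]

E has dimensions [L^2 M T^-2]; the rest of the RHS (½m) has dimensions [M].
So X² must have dimensions [L^2 T^-2], i.e. X has dimensions [L T^-1] — X = v (velocity).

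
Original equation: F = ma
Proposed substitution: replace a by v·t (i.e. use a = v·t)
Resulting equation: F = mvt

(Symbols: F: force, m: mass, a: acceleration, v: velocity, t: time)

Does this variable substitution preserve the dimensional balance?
No

[a] = [L T^-2] and [v·t] = [L]. These differ, so the substitution replaces a quantity by one of different dimensions and the result F = mvt has LHS [L M T^-2] vs RHS [L M] — inconsistent.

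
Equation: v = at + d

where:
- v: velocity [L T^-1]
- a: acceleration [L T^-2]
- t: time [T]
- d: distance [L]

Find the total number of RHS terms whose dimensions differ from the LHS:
1

LHS v: [L T^-1]
- at: [L T^-1] ✓
- d: [L] ✗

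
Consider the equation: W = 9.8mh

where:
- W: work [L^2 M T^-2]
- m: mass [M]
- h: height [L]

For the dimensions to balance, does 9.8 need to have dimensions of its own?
Yes

W has dimensions [L^2 M T^-2], while mh alone has dimensions [L M]. For the equation to balance, the factor 9.8 must carry dimensions [L T^-2] — it is a dimensional constant (a numerical value of a physical quantity with its units suppressed), not a pure number.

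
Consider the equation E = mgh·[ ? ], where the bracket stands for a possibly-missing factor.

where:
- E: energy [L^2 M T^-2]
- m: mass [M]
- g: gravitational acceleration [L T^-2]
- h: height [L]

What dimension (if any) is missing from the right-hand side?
Nothing is missing — the bracketed factor must be dimensionless.

E has dimensions [L^2 M T^-2] and mgh already has dimensions [L^2 M T^-2], so E = mgh is dimensionally complete.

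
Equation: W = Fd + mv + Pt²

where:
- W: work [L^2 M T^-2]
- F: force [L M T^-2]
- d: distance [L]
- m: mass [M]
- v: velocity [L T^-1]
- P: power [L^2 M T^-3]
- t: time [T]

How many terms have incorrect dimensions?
2

LHS W: [L^2 M T^-2]
- Fd: [L^2 M T^-2] ✓
- mv: [L M T^-1] ✗
- Pt²: [L^2 M T^-1] ✗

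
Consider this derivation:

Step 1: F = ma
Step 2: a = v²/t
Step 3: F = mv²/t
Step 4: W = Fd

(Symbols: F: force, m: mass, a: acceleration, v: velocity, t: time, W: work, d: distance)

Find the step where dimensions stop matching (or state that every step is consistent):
Step 2

Step 1: F = ma → LHS [L M T^-2], RHS [L M T^-2] ✓
Step 2: a = v²/t → LHS [L T^-2], RHS [L^2 T^-3] ✗

The first dimensional inconsistency appears in step 2: a = v²/t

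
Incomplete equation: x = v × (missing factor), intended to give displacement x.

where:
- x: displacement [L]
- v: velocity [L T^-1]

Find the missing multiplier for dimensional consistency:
t (time), dimensions [T]

x has dimensions [L] and v has dimensions [L T^-1].
The missing factor must have dimensions [L] / [L T^-1] = [T], i.e. time (t).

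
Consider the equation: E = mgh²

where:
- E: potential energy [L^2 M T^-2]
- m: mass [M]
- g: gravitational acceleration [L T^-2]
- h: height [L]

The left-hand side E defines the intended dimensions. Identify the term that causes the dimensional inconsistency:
The right-hand side term mgh²

E has dimensions [L^2 M T^-2], but mgh² has dimensions [L^3 M T^-2], so the term mgh² is dimensionally wrong for E.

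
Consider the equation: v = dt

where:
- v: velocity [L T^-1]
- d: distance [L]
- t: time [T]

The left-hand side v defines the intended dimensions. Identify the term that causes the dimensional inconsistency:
The right-hand side term dt

v has dimensions [L T^-1], but dt has dimensions [L T], so the term dt is dimensionally wrong for v.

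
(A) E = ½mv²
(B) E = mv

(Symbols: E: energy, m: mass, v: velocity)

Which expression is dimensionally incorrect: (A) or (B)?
(B)

(A) E = ½mv²: LHS [L^2 M T^-2], RHS [L^2 M T^-2] ✓
(B) E = mv: LHS [L^2 M T^-2], RHS [L M T^-1] ✗

Expression (B) E = mv is dimensionally incorrect.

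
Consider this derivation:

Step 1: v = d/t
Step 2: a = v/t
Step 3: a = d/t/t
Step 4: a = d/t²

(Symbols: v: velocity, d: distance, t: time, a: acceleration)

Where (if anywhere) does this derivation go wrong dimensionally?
No step introduces an error — all steps are dimensionally consistent.

Step 1: v = d/t → LHS [L T^-1], RHS [L T^-1] ✓
Step 2: a = v/t → LHS [L T^-2], RHS [L T^-2] ✓
Step 3: a = d/t/t → LHS [L T^-2], RHS [L T^-2] ✓
Step 4: a = d/t² → LHS [L T^-2], RHS [L T^-2] ✓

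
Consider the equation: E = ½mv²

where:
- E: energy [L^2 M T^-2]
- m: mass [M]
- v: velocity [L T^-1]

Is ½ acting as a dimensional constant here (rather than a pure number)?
No

E has dimensions [L^2 M T^-2] and mv² already has dimensions [L^2 M T^-2], so the equation balances without ½ contributing any dimensions. ½ is a pure (dimensionless) number; changing or removing it would not affect dimensional consistency.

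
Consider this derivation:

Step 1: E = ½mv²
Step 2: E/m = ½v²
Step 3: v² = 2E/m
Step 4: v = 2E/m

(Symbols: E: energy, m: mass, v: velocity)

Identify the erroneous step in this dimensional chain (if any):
Step 4

Step 1: E = ½mv² → LHS [L^2 M T^-2], RHS [L^2 M T^-2] ✓
Step 2: E/m = ½v² → LHS [L^2 T^-2], RHS [L^2 T^-2] ✓
Step 3: v² = 2E/m → LHS [L^2 T^-2], RHS [L^2 T^-2] ✓
Step 4: v = 2E/m → LHS [L T^-1], RHS [L^2 T^-2] ✗

The first dimensional inconsistency appears in step 4: v = 2E/m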